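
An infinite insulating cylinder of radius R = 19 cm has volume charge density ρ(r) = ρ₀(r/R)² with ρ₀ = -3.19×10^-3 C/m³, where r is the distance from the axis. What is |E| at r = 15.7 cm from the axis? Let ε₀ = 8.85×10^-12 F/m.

Coaxial Gaussian cylinder, radius r = 15.7 cm, length L (r < R).
Integrating ρ over the cross-section to radius r: λ_enc = (2πρ₀/R²) ∫₀^r r'^3 dr' = 2πρ₀ r^4/(4·R²) = -8.433e-5 C/m.
Since E is radial and uniform over the curved surface, Φ = E·2πrL = Q_enc/ε₀ = λ_enc L/ε₀.
E = |λ_enc|/(2πε₀r) = (8.433e-5)/(2π·8.85×10^-12·0.157) = 9.66×10^6 N/C.

9.66e6 N/C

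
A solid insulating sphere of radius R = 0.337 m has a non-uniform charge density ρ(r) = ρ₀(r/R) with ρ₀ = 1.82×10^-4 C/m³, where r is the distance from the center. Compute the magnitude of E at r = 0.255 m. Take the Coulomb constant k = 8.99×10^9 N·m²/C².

E = 9.92×10^5 N/C

Use a concentric Gaussian sphere at r = 0.255 m (r < R).
Q_enc = ∫₀^r ρ(r')·4πr'² dr' = (4πρ₀/R) ∫₀^r r'^3 dr' = 4πρ₀ r^4/(4·R) = 7.174×10^-6 C.
By Gauss's law, ∮E·dA = E·4πr² = Q_enc/ε₀.
E = k|Q_enc|/r² = (8.99×10^9)(7.174e-6)/(0.255)² = 9.92×10^5 N/C.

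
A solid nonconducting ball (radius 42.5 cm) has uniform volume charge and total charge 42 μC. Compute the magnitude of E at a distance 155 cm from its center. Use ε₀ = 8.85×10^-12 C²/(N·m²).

|E| = 1.57e5 V/m

Take a concentric spherical Gaussian surface of radius r = 155 cm (r > R, so the entire charge is enclosed).
Q_enc = 42 μC = 4.20×10^-5 C.
Since E is radial and uniform over the Gaussian sphere, Φ = E·4πr² = Q_enc/ε₀.
E = |Q_enc|/(4πε₀r²) = (4.20×10^-5)/(4π·8.85×10^-12·(1.55)²) = 1.57×10^5 N/C.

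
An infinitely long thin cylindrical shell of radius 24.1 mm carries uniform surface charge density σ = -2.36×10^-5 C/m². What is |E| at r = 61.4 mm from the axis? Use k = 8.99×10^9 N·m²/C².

|E| = 1.05×10^6 N/C

By cylindrical symmetry E is radial; use a coaxial Gaussian cylinder of radius 61.4 mm and length L (r > 24.1 mm).
The whole shell is enclosed: λ_enc = σ·2πR = (-2.36×10^-5)·2π·(0.0241) = -3.574×10^-6 C/m.
Gauss's law: E·2πrL = λ_enc L/ε₀.
E = 2k|λ_enc|/r = 2(8.99×10^9)(3.574e-6)/(0.0614) = 1.05×10^6 N/C.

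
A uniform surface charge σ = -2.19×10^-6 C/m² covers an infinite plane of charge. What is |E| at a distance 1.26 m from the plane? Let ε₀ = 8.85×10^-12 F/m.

By planar symmetry E is perpendicular to the sheet and uniform; use a Gaussian pillbox with flat faces of area A on each side of the sheet.
Only the two end caps contribute flux: Φ = 2EA. With Q_enc = σA, Gauss's law gives E = |σ|/(2ε₀).
E = |σ|/(2ε₀) = (2.19×10^-6)/(2·8.85×10^-12) = 1.24×10^5 N/C.

1.24e5 V/m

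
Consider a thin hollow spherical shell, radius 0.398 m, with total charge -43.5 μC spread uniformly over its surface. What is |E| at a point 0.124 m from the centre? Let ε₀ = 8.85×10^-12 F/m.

|E| = 0 N/C

Take a concentric spherical Gaussian surface of radius r = 0.124 m (inside the shell, r < 0.398 m).
All the charge is outside the Gaussian surface: Q_enc = 0, hence E = 0 everywhere inside the shell.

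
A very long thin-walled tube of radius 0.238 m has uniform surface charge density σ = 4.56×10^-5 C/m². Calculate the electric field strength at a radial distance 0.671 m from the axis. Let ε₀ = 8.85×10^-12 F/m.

E = 1.83e6 V/m

Choose a coaxial cylinder of radius r = 0.671 m (arbitrary length L) as the Gaussian surface (r > 0.238 m).
The whole shell is enclosed: λ_enc = σ·2πR = (4.56×10^-5)·2π·(0.238) = 6.819×10^-5 C/m.
Gauss's law: E·2πrL = λ_enc L/ε₀.
E = |λ_enc|/(2πε₀r) = (6.819e-5)/(2π·8.85×10^-12·0.671) = 1.83e6 N/C.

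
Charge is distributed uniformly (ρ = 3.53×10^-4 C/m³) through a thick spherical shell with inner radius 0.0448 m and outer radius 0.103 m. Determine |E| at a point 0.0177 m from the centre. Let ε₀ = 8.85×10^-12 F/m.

E = 0 (no enclosed charge)

Take a concentric spherical Gaussian surface of radius r = 0.0177 m (r < 0.0448 m, inside the empty cavity).
Q_enc = 0 (all charge lies at larger r); Gauss's law gives E = 0.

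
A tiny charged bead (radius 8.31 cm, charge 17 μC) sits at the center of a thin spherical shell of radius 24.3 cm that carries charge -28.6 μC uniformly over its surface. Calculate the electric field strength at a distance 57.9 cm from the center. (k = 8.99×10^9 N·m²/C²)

3.11e5 V/m

Symmetry ⇒ E = E(r) r̂. Gaussian sphere of radius r = 57.9 cm (r > 24.3 cm, enclosing both).
Q_enc = (17 μC) + (-28.6 μC) = -1.16×10^-5 C.
By Gauss's law, ∮E·dA = E·4πr² = Q_enc/ε₀.
E = k|Q_enc|/r² = (8.99×10^9)(1.16×10^-5)/(0.579)² = 3.11×10^5 N/C.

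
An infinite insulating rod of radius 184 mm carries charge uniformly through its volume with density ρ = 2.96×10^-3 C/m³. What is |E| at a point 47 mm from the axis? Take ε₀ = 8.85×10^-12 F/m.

By cylindrical symmetry E is radial; use a coaxial Gaussian cylinder of radius 47 mm and length L (r < R).
Charge inside radius r per length L is ρ·πr²·L, so λ_enc = ρπr² = 2.054e-5 C/m.
Gauss's law: E·2πrL = λ_enc L/ε₀.
E = |λ_enc|/(2πε₀r) = (2.054×10^-5)/(2π·8.85×10^-12·0.047) = 7.86×10^6 N/C.

E ≈ 7.86e6 N/C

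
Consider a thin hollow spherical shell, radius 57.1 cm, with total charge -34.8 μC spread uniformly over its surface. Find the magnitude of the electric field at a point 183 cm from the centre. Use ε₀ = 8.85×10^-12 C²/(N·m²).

E ≈ 9.34e4 V/m

Symmetry ⇒ E = E(r) r̂. Gaussian sphere of radius r = 183 cm (r > 57.1 cm).
The entire shell is enclosed: Q_enc = -3.48×10^-5 C.
Gauss's law: E·4πr² = Q_enc/ε₀.
E = |Q_enc|/(4πε₀r²) = (3.48×10^-5)/(4π·8.85×10^-12·(1.83)²) = 9.34×10^4 N/C.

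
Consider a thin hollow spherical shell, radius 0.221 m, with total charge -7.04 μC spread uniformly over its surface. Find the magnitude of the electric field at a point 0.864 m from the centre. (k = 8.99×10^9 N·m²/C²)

8.48×10^4 N/C

Take a concentric spherical Gaussian surface of radius r = 0.864 m (r > 0.221 m).
The entire shell is enclosed: Q_enc = -7.04×10^-6 C.
By Gauss's law, ∮E·dA = E·4πr² = Q_enc/ε₀.
E = k|Q_enc|/r² = (8.99×10^9)(7.04×10^-6)/(0.864)² = 8.48e4 N/C.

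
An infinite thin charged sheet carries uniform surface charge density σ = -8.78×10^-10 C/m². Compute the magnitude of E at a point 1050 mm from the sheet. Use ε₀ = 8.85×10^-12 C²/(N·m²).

Choose a cylindrical pillbox piercing the sheet, end faces (area A) parallel to it.
Flux Φ = 2EA and Q_enc = σA, so 2EA = σA/ε₀ ⇒ E = |σ|/(2ε₀), independent of distance.
E = |σ|/(2ε₀) = (8.78×10^-10)/(2·8.85×10^-12) = 49.6 N/C.

49.6 N/C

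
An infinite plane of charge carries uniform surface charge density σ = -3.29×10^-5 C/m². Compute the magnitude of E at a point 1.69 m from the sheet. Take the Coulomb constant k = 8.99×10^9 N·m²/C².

Choose a cylindrical pillbox piercing the sheet, end faces (area A) parallel to it.
Flux Φ = 2EA and Q_enc = σA, so 2EA = σA/ε₀ ⇒ E = |σ|/(2ε₀), independent of distance.
E = 2πk|σ| = 2π(8.99×10^9)(3.29e-5) = 1.86e6 N/C.

1.86×10^6 N/C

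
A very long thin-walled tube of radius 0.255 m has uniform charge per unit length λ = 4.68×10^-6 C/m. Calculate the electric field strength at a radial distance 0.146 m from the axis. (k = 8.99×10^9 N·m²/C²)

Choose a coaxial cylinder of radius r = 0.146 m (arbitrary length L) as the Gaussian surface (r < 0.255 m, inside the shell).
All the surface charge lies outside this cylinder: Q_enc = 0, hence E = 0.

E = 0 (no enclosed charge)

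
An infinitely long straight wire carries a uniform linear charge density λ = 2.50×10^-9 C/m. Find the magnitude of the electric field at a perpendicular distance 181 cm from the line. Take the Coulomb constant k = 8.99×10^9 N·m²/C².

E = 24.8 V/m

Choose a coaxial cylinder of radius r = 181 cm (arbitrary length L) as the Gaussian surface.
Q_enc = λL, so λ_enc = 2.50×10^-9 C/m.
Applying ∮E·dA = Q_enc/ε₀ with the end caps contributing no flux:
E = 2k|λ_enc|/r = 2(8.99×10^9)(2.50×10^-9)/(1.81) = 24.8 N/C.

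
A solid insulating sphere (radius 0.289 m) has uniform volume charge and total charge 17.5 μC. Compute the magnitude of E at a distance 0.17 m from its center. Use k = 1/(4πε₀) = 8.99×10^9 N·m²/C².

1.11×10^6 N/C

Symmetry ⇒ E = E(r) r̂. Gaussian sphere of radius r = 0.17 m (r < R).
For a uniform sphere the enclosed fraction is (r/R)³, so Q_enc = (17.5 μC)(0.17/0.289)³ = 3.562e-6 C.
Since E is radial and uniform over the Gaussian sphere, Φ = E·4πr² = Q_enc/ε₀.
E = k|Q_enc|/r² = (8.99×10^9)(3.562×10^-6)/(0.17)² = 1.11e6 N/C.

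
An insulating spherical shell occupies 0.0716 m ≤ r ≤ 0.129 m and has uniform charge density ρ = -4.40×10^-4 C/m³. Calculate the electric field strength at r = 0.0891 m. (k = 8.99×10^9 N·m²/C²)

By spherical symmetry E is radial; choose a Gaussian sphere of radius r = 0.0891 m (within the shell material, 0.0716 m < r < 0.129 m).
Enclosed charge is the volume from a to r: Q_enc = (4π/3)ρ(r³ − a³) = -6.272×10^-7 C.
Since E is radial and uniform over the Gaussian sphere, Φ = E·4πr² = Q_enc/ε₀.
E = k|Q_enc|/r² = (8.99×10^9)(6.272e-7)/(0.0891)² = 7.10e5 N/C.

E ≈ 7.10e5 N/C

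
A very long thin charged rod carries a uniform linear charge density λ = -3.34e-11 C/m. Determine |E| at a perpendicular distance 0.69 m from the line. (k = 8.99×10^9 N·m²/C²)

E ≈ 0.87 V/m

Choose a coaxial cylinder of radius r = 0.69 m (arbitrary length L) as the Gaussian surface.
Q_enc = λL, so λ_enc = -3.34e-11 C/m.
By Gauss's law (flux through the curved wall only), E·2πrL = λ_enc L/ε₀.
E = 2k|λ_enc|/r = 2(8.99×10^9)(3.34×10^-11)/(0.69) = 0.87 N/C.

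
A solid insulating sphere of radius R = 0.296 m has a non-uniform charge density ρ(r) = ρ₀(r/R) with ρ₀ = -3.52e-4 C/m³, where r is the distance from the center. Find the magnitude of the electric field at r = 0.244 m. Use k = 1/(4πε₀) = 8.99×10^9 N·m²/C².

Take a concentric spherical Gaussian surface of radius r = 0.244 m (r < R).
Q_enc = ∫₀^r ρ(r')·4πr'² dr' = (4πρ₀/R) ∫₀^r r'^3 dr' = 4πρ₀ r^4/(4·R) = -1.324e-5 C.
By Gauss's law, ∮E·dA = E·4πr² = Q_enc/ε₀.
E = k|Q_enc|/r² = (8.99×10^9)(1.324×10^-5)/(0.244)² = 2.00×10^6 N/C.

|E| ≈ 2.00e6 N/C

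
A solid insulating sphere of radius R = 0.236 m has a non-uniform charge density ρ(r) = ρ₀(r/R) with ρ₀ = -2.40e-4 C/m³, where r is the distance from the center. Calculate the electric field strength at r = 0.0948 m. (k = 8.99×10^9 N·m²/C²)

Use a concentric Gaussian sphere at r = 0.0948 m (r < R).
Q_enc = ∫₀^r ρ(r')·4πr'² dr' = (4πρ₀/R) ∫₀^r r'^3 dr' = 4πρ₀ r^4/(4·R) = -2.58e-7 C.
Gauss's law: E·4πr² = Q_enc/ε₀.
E = k|Q_enc|/r² = (8.99×10^9)(2.58e-7)/(0.0948)² = 2.58×10^5 N/C.

E ≈ 2.58e5 N/C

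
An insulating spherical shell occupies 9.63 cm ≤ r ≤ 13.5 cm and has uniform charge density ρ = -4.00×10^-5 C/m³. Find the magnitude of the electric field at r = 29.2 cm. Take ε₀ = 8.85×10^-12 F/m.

Symmetry ⇒ E = E(r) r̂. Gaussian sphere of radius r = 29.2 cm (r > 13.5 cm, enclosing the whole shell).
Q_enc = ρ·(4π/3)(b³ − a³) = (-4.00×10^-5)·(4π/3)·((0.135)³ − (0.0963)³) = -2.626e-7 C.
Applying ∮E·dA = Q_enc/ε₀ with Φ = E(4πr²):
E = |Q_enc|/(4πε₀r²) = (2.626×10^-7)/(4π·8.85×10^-12·(0.292)²) = 2.77e4 N/C.

|E| ≈ 2.77×10^4 N/C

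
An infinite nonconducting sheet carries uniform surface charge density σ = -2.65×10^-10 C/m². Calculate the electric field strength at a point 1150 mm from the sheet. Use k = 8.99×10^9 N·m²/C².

By planar symmetry E is perpendicular to the sheet and uniform; use a Gaussian pillbox with flat faces of area A on each side of the sheet.
Only the two end caps contribute flux: Φ = 2EA. With Q_enc = σA, Gauss's law gives E = |σ|/(2ε₀).
E = 2πk|σ| = 2π(8.99×10^9)(2.65e-10) = 15 N/C.

E ≈ 15 V/m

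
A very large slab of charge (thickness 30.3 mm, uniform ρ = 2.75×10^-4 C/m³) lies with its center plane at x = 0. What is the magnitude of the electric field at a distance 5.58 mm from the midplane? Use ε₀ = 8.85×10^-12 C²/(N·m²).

E ≈ 1.73×10^5 N/C

By symmetry E is perpendicular to the slab. A Gaussian pillbox from −5.58 mm to +5.58 mm (face area A) lies entirely within the slab.
Q_enc = ρ·(2x)·A and flux = 2EA, so 2EA = 2ρxA/ε₀ ⇒ E = |ρ|x/ε₀.
E = (2.75×10^-4)(0.00558)/(8.85×10^-12) = 1.73e5 N/C.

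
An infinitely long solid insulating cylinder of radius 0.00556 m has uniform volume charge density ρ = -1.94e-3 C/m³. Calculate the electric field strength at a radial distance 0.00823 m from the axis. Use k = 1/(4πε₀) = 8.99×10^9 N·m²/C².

By cylindrical symmetry E is radial; use a coaxial Gaussian cylinder of radius 0.00823 m and length L (r > 0.00556 m, full cross-section enclosed).
λ_enc = ρ·πR² = (-1.94×10^-3)π(0.00556)² = -1.884e-7 C/m.
Gauss's law: E·2πrL = λ_enc L/ε₀.
E = 2k|λ_enc|/r = 2(8.99×10^9)(1.884e-7)/(0.00823) = 4.12×10^5 N/C.

E ≈ 4.12e5 N/C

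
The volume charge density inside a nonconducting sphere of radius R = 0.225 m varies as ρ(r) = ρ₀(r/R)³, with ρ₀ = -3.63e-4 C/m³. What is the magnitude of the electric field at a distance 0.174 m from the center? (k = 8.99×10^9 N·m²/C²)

|E| = 5.50×10^5 N/C

Symmetry ⇒ E = E(r) r̂. Gaussian sphere of radius r = 0.174 m (r < R).
Integrate the density: Q_enc = 4π ∫₀^r ρ₀(r'/R)^3 r'² dr' = 4πρ₀ r^6/(6·R³) = -1.852×10^-6 C.
Since E is radial and uniform over the Gaussian sphere, Φ = E·4πr² = Q_enc/ε₀.
E = k|Q_enc|/r² = (8.99×10^9)(1.852×10^-6)/(0.174)² = 5.50×10^5 N/C.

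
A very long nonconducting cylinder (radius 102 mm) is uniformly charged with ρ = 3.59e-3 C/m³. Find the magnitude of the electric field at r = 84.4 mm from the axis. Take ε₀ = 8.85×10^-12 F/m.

By cylindrical symmetry E is radial; use a coaxial Gaussian cylinder of radius 84.4 mm and length L (r < R).
Enclosed charge per unit length: λ_enc = ρ·πr² = (3.59e-3)π(0.0844)² = 8.034e-5 C/m.
Since E is radial and uniform over the curved surface, Φ = E·2πrL = Q_enc/ε₀ = λ_enc L/ε₀.
E = |λ_enc|/(2πε₀r) = (8.034e-5)/(2π·8.85×10^-12·0.0844) = 1.71×10^7 N/C.

|E| ≈ 1.71×10^7 N/C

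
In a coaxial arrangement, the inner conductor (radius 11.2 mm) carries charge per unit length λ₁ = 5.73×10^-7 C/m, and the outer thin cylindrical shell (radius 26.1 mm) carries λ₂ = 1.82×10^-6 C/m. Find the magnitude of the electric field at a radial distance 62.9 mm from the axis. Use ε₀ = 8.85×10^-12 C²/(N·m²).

6.84×10^5 N/C

Take a coaxial cylindrical Gaussian surface of radius r = 62.9 mm and length L (r > 26.1 mm, enclosing both).
λ_enc = λ₁ + λ₂ = (5.73×10^-7) + (1.82×10^-6) = 2.393e-6 C/m.
By Gauss's law (flux through the curved wall only), E·2πrL = λ_enc L/ε₀.
E = |λ_enc|/(2πε₀r) = (2.393e-6)/(2π·8.85×10^-12·0.0629) = 6.84×10^5 N/C.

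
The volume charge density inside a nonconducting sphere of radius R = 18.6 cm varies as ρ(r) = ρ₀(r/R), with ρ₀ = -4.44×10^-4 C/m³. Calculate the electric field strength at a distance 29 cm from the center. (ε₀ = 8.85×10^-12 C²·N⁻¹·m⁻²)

9.60×10^5 N/C

Use a concentric Gaussian sphere at r = 29 cm (r > R, all charge enclosed).
Q_enc = 4π ∫₀^R ρ₀(r'/R)^1 r'² dr' = 4πρ₀R³/4 = -8.976×10^-6 C.
Gauss's law: E·4πr² = Q_enc/ε₀.
E = |Q_enc|/(4πε₀r²) = (8.976e-6)/(4π·8.85×10^-12·(0.29)²) = 9.60×10^5 N/C.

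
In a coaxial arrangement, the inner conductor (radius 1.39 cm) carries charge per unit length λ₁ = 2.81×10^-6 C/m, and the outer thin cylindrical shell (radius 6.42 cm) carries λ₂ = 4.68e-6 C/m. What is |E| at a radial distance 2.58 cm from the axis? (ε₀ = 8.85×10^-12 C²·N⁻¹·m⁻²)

Choose a coaxial cylinder of radius r = 2.58 cm (arbitrary length L) as the Gaussian surface (between the conductors, 1.39 cm < r < 6.42 cm).
The shell at 6.42 cm lies outside the Gaussian surface, so λ_enc = λ₁ = 2.81×10^-6 C/m.
Gauss's law: E·2πrL = λ_enc L/ε₀.
E = |λ_enc|/(2πε₀r) = (2.81×10^-6)/(2π·8.85×10^-12·0.0258) = 1.96e6 N/C.

|E| ≈ 1.96×10^6 N/C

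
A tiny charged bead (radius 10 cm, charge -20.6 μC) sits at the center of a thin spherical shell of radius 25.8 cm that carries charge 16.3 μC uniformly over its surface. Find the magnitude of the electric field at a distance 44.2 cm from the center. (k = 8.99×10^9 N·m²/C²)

Take a concentric spherical Gaussian surface of radius r = 44.2 cm (r > 25.8 cm, enclosing both).
Q_enc = (-20.6 μC) + (16.3 μC) = -4.30×10^-6 C.
By Gauss's law, ∮E·dA = E·4πr² = Q_enc/ε₀.
E = k|Q_enc|/r² = (8.99×10^9)(4.30×10^-6)/(0.442)² = 1.98×10^5 N/C.

|E| = 1.98e5 N/C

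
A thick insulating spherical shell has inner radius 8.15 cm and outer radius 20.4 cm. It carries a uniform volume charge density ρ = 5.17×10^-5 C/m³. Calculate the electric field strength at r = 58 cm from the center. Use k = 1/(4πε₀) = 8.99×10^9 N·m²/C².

Symmetry ⇒ E = E(r) r̂. Gaussian sphere of radius r = 58 cm (r > 20.4 cm, enclosing the whole shell).
Q_enc = ρ·(4π/3)(b³ − a³) = (5.17e-5)·(4π/3)·((0.204)³ − (0.0815)³) = 1.721×10^-6 C.
By Gauss's law, ∮E·dA = E·4πr² = Q_enc/ε₀.
E = k|Q_enc|/r² = (8.99×10^9)(1.721e-6)/(0.58)² = 4.60×10^4 N/C.

|E| = 4.60e4 N/C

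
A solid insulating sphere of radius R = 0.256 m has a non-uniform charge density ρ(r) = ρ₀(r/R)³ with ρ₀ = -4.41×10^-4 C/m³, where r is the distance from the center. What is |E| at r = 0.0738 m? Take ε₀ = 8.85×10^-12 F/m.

Use a concentric Gaussian sphere at r = 0.0738 m (r < R).
Integrate the density: Q_enc = 4π ∫₀^r ρ₀(r'/R)^3 r'² dr' = 4πρ₀ r^6/(6·R³) = -8.894×10^-9 C.
Since E is radial and uniform over the Gaussian sphere, Φ = E·4πr² = Q_enc/ε₀.
E = |Q_enc|/(4πε₀r²) = (8.894×10^-9)/(4π·8.85×10^-12·(0.0738)²) = 1.47×10^4 N/C.

E ≈ 1.47×10^4 N/C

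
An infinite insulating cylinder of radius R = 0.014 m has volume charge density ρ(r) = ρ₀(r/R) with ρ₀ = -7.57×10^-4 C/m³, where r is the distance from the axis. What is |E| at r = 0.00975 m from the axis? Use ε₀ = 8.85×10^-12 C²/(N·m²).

By cylindrical symmetry E is radial; use a coaxial Gaussian cylinder of radius 0.00975 m and length L (r < R).
Integrating ρ over the cross-section to radius r: λ_enc = (2πρ₀/R) ∫₀^r r'^2 dr' = 2πρ₀ r^3/(3·R) = -1.05×10^-7 C/m.
Gauss's law: E·2πrL = λ_enc L/ε₀.
E = |λ_enc|/(2πε₀r) = (1.05e-7)/(2π·8.85×10^-12·0.00975) = 1.94×10^5 N/C.

E = 1.94×10^5 N/C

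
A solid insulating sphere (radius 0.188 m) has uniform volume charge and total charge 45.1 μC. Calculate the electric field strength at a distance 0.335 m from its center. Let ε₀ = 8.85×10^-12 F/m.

By spherical symmetry E is radial; choose a Gaussian sphere of radius r = 0.335 m (r > R, so the entire charge is enclosed).
Q_enc = 45.1 μC = 4.51×10^-5 C.
Since E is radial and uniform over the Gaussian sphere, Φ = E·4πr² = Q_enc/ε₀.
E = |Q_enc|/(4πε₀r²) = (4.51×10^-5)/(4π·8.85×10^-12·(0.335)²) = 3.61×10^6 N/C.

|E| ≈ 3.61e6 N/C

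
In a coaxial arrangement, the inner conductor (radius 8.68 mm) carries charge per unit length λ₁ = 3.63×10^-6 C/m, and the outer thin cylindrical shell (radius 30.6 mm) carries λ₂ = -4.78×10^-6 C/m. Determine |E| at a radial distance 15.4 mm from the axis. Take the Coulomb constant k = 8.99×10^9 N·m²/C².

E = 4.24e6 N/C

By cylindrical symmetry E is radial; use a coaxial Gaussian cylinder of radius 15.4 mm and length L (between the conductors, 8.68 mm < r < 30.6 mm).
Only the inner wire is enclosed; the outer shell contributes nothing inside itself. λ_enc = λ₁ = 3.63e-6 C/m.
Applying ∮E·dA = Q_enc/ε₀ with the end caps contributing no flux:
E = 2k|λ_enc|/r = 2(8.99×10^9)(3.63e-6)/(0.0154) = 4.24e6 N/C.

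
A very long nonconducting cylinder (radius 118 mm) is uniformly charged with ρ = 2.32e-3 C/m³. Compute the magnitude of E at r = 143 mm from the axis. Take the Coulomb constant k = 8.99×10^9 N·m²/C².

Coaxial Gaussian cylinder, radius r = 143 mm, length L (r > 118 mm, full cross-section enclosed).
λ_enc = ρ·πR² = (2.32e-3)π(0.118)² = 1.015e-4 C/m.
Applying ∮E·dA = Q_enc/ε₀ with the end caps contributing no flux:
E = 2k|λ_enc|/r = 2(8.99×10^9)(1.015e-4)/(0.143) = 1.28e7 N/C.

E ≈ 1.28e7 N/C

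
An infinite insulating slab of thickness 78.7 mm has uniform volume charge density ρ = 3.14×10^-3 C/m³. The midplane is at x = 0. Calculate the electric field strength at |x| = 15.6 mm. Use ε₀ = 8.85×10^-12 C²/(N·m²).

By symmetry E is perpendicular to the slab. A Gaussian pillbox from −15.6 mm to +15.6 mm (face area A) lies entirely within the slab.
Q_enc = ρ·(2x)·A and flux = 2EA, so 2EA = 2ρxA/ε₀ ⇒ E = |ρ|x/ε₀.
E = (3.14e-3)(0.0156)/(8.85×10^-12) = 5.53e6 N/C.

E = 5.53e6 N/C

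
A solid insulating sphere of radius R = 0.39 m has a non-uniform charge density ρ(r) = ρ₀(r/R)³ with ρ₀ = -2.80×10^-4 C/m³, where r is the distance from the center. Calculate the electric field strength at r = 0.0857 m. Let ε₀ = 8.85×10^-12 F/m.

E = 4.80e3 V/m

By spherical symmetry E is radial; choose a Gaussian sphere of radius r = 0.0857 m (r < R).
Q_enc = ∫₀^r ρ(r')·4πr'² dr' = (4πρ₀/R³) ∫₀^r r'^5 dr' = 4πρ₀ r^6/(6·R³) = -3.917e-9 C.
Gauss's law: E·4πr² = Q_enc/ε₀.
E = |Q_enc|/(4πε₀r²) = (3.917×10^-9)/(4π·8.85×10^-12·(0.0857)²) = 4.80×10^3 N/C.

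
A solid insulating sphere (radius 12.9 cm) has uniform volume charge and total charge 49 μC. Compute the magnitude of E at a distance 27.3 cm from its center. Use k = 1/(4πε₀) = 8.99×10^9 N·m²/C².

By spherical symmetry E is radial; choose a Gaussian sphere of radius r = 27.3 cm (r > R, so the entire charge is enclosed).
Q_enc = 49 μC = 4.90×10^-5 C.
By Gauss's law, ∮E·dA = E·4πr² = Q_enc/ε₀.
E = k|Q_enc|/r² = (8.99×10^9)(4.90×10^-5)/(0.273)² = 5.91×10^6 N/C.

E = 5.91e6 N/C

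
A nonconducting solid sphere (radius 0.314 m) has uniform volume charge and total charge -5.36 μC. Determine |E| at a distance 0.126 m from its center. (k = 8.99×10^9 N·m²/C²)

Take a concentric spherical Gaussian surface of radius r = 0.126 m (r < R).
Only the charge within r is enclosed: Q_enc = Q·(r/R)³ = (-5.36 μC)·(0.126 m/0.314 m)³ = -3.463×10^-7 C.
Since E is radial and uniform over the Gaussian sphere, Φ = E·4πr² = Q_enc/ε₀.
E = k|Q_enc|/r² = (8.99×10^9)(3.463e-7)/(0.126)² = 1.96×10^5 N/C.

1.96e5 N/C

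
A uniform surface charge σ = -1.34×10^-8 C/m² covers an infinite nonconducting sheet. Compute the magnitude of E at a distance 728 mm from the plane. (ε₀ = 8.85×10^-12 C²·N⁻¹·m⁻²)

The symmetry is planar: E is normal to the sheet and the same magnitude on both sides. Take a pillbox straddling the sheet with end-cap area A.
Only the two end caps contribute flux: Φ = 2EA. With Q_enc = σA, Gauss's law gives E = |σ|/(2ε₀).
E = |σ|/(2ε₀) = (1.34e-8)/(2·8.85×10^-12) = 757 N/C.

|E| ≈ 757 N/C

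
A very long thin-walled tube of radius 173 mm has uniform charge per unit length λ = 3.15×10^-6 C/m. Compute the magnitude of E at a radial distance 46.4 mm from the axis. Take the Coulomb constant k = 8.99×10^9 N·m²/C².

|E| = 0 V/m

Choose a coaxial cylinder of radius r = 46.4 mm (arbitrary length L) as the Gaussian surface (r < 173 mm, inside the shell).
All the surface charge lies outside this cylinder: Q_enc = 0, hence E = 0.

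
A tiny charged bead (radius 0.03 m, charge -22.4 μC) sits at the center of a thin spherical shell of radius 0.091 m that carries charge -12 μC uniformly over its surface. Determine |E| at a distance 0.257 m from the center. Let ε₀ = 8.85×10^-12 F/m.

E = 4.68×10^6 N/C

Symmetry ⇒ E = E(r) r̂. Gaussian sphere of radius r = 0.257 m (r > 0.091 m, enclosing both).
Q_enc = (-22.4 μC) + (-12 μC) = -3.44×10^-5 C.
Applying ∮E·dA = Q_enc/ε₀ with Φ = E(4πr²):
E = |Q_enc|/(4πε₀r²) = (3.44×10^-5)/(4π·8.85×10^-12·(0.257)²) = 4.68e6 N/C.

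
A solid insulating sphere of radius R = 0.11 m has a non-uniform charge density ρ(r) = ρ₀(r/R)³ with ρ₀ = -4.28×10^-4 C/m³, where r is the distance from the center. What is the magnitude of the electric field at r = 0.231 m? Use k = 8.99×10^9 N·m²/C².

Use a concentric Gaussian sphere at r = 0.231 m (r > R, all charge enclosed).
Q_enc = 4π ∫₀^R ρ₀(r'/R)^3 r'² dr' = 4πρ₀R³/6 = -1.193×10^-6 C.
Since E is radial and uniform over the Gaussian sphere, Φ = E·4πr² = Q_enc/ε₀.
E = k|Q_enc|/r² = (8.99×10^9)(1.193×10^-6)/(0.231)² = 2.01×10^5 N/C.

E = 2.01e5 N/C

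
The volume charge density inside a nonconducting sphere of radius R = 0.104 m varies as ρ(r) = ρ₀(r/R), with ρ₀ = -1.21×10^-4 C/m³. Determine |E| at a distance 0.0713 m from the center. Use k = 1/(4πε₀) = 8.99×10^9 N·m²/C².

E ≈ 1.67×10^5 N/C

Use a concentric Gaussian sphere at r = 0.0713 m (r < R).
Integrate the density: Q_enc = 4π ∫₀^r ρ₀(r'/R)^1 r'² dr' = 4πρ₀ r^4/(4·R) = -9.446×10^-8 C.
Gauss's law: E·4πr² = Q_enc/ε₀.
E = k|Q_enc|/r² = (8.99×10^9)(9.446×10^-8)/(0.0713)² = 1.67e5 N/C.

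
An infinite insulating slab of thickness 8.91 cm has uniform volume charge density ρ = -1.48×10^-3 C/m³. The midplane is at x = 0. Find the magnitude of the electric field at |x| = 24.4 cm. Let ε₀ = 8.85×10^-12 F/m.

|E| = 7.45×10^6 N/C

The point |x| = 24.4 cm lies outside the slab (half-thickness 0.04455 m). A symmetric pillbox spanning the full slab encloses Q_enc = ρ·d·A.
Flux = 2EA ⇒ E = |ρ|d/(2ε₀), independent of distance outside.
E = (1.48e-3)(0.0891)/(2·8.85×10^-12) = 7.45×10^6 N/C.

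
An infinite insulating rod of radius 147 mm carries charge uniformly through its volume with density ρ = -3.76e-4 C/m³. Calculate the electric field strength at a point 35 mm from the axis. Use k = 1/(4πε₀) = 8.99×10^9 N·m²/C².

|E| ≈ 7.43×10^5 V/m

Take a coaxial cylindrical Gaussian surface of radius r = 35 mm and length L (r < R).
Charge inside radius r per length L is ρ·πr²·L, so λ_enc = ρπr² = -1.447e-6 C/m.
By Gauss's law (flux through the curved wall only), E·2πrL = λ_enc L/ε₀.
E = 2k|λ_enc|/r = 2(8.99×10^9)(1.447×10^-6)/(0.035) = 7.43e5 N/C.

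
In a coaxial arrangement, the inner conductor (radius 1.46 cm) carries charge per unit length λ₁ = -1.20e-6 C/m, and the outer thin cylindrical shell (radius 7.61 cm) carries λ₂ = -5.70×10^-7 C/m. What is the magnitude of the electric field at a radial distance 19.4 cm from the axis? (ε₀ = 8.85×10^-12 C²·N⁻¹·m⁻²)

E = 1.64×10^5 V/m

Choose a coaxial cylinder of radius r = 19.4 cm (arbitrary length L) as the Gaussian surface (r > 7.61 cm, enclosing both).
λ_enc = λ₁ + λ₂ = (-1.20×10^-6) + (-5.70×10^-7) = -1.77×10^-6 C/m.
Gauss's law: E·2πrL = λ_enc L/ε₀.
E = |λ_enc|/(2πε₀r) = (1.77×10^-6)/(2π·8.85×10^-12·0.194) = 1.64×10^5 N/C.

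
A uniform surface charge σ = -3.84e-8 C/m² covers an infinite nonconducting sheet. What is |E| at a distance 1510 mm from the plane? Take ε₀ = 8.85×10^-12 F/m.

E = 2.17e3 V/m

The symmetry is planar: E is normal to the sheet and the same magnitude on both sides. Take a pillbox straddling the sheet with end-cap area A.
Flux Φ = 2EA and Q_enc = σA, so 2EA = σA/ε₀ ⇒ E = |σ|/(2ε₀), independent of distance.
E = |σ|/(2ε₀) = (3.84e-8)/(2·8.85×10^-12) = 2.17×10^3 N/C.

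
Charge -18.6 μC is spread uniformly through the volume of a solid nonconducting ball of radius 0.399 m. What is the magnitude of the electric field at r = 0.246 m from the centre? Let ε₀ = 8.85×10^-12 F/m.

Use a concentric Gaussian sphere at r = 0.246 m (r < R).
For a uniform sphere the enclosed fraction is (r/R)³, so Q_enc = (-18.6 μC)(0.246/0.399)³ = -4.359e-6 C.
Since E is radial and uniform over the Gaussian sphere, Φ = E·4πr² = Q_enc/ε₀.
E = |Q_enc|/(4πε₀r²) = (4.359e-6)/(4π·8.85×10^-12·(0.246)²) = 6.48×10^5 N/C.

6.48×10^5 V/m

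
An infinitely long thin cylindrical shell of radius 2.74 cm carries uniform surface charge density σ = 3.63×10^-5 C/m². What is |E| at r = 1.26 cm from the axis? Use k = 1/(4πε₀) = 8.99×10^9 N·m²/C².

By cylindrical symmetry E is radial; use a coaxial Gaussian cylinder of radius 1.26 cm and length L (r < 2.74 cm, inside the shell).
No charge is enclosed, so Gauss's law gives E·2πrL = 0 ⇒ E = 0.

|E| = 0 N/C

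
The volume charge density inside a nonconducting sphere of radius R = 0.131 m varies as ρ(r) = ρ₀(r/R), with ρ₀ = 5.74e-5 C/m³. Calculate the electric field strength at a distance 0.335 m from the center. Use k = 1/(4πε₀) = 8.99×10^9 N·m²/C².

Use a concentric Gaussian sphere at r = 0.335 m (r > R, all charge enclosed).
Q_enc = 4π ∫₀^R ρ₀(r'/R)^1 r'² dr' = 4πρ₀R³/4 = 4.054×10^-7 C.
By Gauss's law, ∮E·dA = E·4πr² = Q_enc/ε₀.
E = k|Q_enc|/r² = (8.99×10^9)(4.054e-7)/(0.335)² = 3.25×10^4 N/C.

3.25×10^4 N/C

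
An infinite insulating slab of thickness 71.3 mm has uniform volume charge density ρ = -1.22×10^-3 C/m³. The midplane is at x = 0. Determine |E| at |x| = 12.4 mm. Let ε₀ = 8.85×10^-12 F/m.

E ≈ 1.71e6 V/m

By symmetry E is perpendicular to the slab. A Gaussian pillbox from −12.4 mm to +12.4 mm (face area A) lies entirely within the slab.
Q_enc = ρ·(2x)·A and flux = 2EA, so 2EA = 2ρxA/ε₀ ⇒ E = |ρ|x/ε₀.
E = (1.22×10^-3)(0.0124)/(8.85×10^-12) = 1.71e6 N/C.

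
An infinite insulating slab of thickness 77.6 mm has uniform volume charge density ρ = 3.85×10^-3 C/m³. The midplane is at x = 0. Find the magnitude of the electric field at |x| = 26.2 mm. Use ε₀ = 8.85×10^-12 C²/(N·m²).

By symmetry E is perpendicular to the slab. A Gaussian pillbox from −26.2 mm to +26.2 mm (face area A) lies entirely within the slab.
Q_enc = ρ·(2x)·A and flux = 2EA, so 2EA = 2ρxA/ε₀ ⇒ E = |ρ|x/ε₀.
E = (3.85×10^-3)(0.0262)/(8.85×10^-12) = 1.14×10^7 N/C.

E = 1.14×10^7 N/C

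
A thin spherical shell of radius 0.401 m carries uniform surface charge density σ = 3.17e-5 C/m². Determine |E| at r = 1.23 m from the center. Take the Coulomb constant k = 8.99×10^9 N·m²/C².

E = 3.81×10^5 V/m

Use a concentric Gaussian sphere at r = 1.23 m (r > 0.401 m).
The entire shell is enclosed: Q_enc = σ·4πR² = (3.17×10^-5)·4π·(0.401)² = 6.406e-5 C.
By Gauss's law, ∮E·dA = E·4πr² = Q_enc/ε₀.
E = k|Q_enc|/r² = (8.99×10^9)(6.406e-5)/(1.23)² = 3.81×10^5 N/C.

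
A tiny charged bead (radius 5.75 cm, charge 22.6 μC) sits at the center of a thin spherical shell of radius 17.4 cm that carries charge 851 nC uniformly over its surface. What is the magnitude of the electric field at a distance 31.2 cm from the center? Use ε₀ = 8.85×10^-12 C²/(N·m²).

E = 2.17×10^6 N/C

By spherical symmetry E is radial; choose a Gaussian sphere of radius r = 31.2 cm (r > 17.4 cm, enclosing both).
Q_enc = (22.6 μC) + (851 nC) = 2.345e-5 C.
Gauss's law: E·4πr² = Q_enc/ε₀.
E = |Q_enc|/(4πε₀r²) = (2.345×10^-5)/(4π·8.85×10^-12·(0.312)²) = 2.17e6 N/C.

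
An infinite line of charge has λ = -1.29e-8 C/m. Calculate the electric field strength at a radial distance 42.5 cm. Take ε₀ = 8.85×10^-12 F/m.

Choose a coaxial cylinder of radius r = 42.5 cm (arbitrary length L) as the Gaussian surface.
Q_enc = λL, so λ_enc = -1.29e-8 C/m.
Since E is radial and uniform over the curved surface, Φ = E·2πrL = Q_enc/ε₀ = λ_enc L/ε₀.
E = |λ_enc|/(2πε₀r) = (1.29×10^-8)/(2π·8.85×10^-12·0.425) = 546 N/C.

546 N/C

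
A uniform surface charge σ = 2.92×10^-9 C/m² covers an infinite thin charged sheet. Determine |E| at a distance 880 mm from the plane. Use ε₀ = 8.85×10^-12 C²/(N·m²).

The symmetry is planar: E is normal to the sheet and the same magnitude on both sides. Take a pillbox straddling the sheet with end-cap area A.
Only the two end caps contribute flux: Φ = 2EA. With Q_enc = σA, Gauss's law gives E = |σ|/(2ε₀).
E = |σ|/(2ε₀) = (2.92e-9)/(2·8.85×10^-12) = 165 N/C.

E ≈ 165 N/C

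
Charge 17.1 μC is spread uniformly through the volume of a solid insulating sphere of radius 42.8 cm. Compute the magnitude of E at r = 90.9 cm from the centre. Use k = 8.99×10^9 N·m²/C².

Take a concentric spherical Gaussian surface of radius r = 90.9 cm (r > R, so the entire charge is enclosed).
Q_enc = 17.1 μC = 1.71×10^-5 C.
Gauss's law: E·4πr² = Q_enc/ε₀.
E = k|Q_enc|/r² = (8.99×10^9)(1.71×10^-5)/(0.909)² = 1.86×10^5 N/C.

|E| = 1.86e5 N/C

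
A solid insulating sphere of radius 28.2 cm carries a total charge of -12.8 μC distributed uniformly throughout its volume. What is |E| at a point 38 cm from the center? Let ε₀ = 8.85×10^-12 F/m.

E = 7.97×10^5 N/C

By spherical symmetry E is radial; choose a Gaussian sphere of radius r = 38 cm (r > R, so the entire charge is enclosed).
Q_enc = -12.8 μC = -1.28×10^-5 C.
Since E is radial and uniform over the Gaussian sphere, Φ = E·4πr² = Q_enc/ε₀.
E = |Q_enc|/(4πε₀r²) = (1.28e-5)/(4π·8.85×10^-12·(0.38)²) = 7.97e5 N/C.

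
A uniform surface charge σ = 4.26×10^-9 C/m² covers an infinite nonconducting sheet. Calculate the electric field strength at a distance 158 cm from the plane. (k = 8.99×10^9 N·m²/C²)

|E| = 241 N/C

By planar symmetry E is perpendicular to the sheet and uniform; use a Gaussian pillbox with flat faces of area A on each side of the sheet.
Only the two end caps contribute flux: Φ = 2EA. With Q_enc = σA, Gauss's law gives E = |σ|/(2ε₀).
E = 2πk|σ| = 2π(8.99×10^9)(4.26×10^-9) = 241 N/C.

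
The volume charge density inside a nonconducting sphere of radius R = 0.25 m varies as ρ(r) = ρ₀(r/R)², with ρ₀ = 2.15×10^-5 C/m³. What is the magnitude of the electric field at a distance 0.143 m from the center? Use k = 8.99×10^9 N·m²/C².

E ≈ 2.27×10^4 V/m

Symmetry ⇒ E = E(r) r̂. Gaussian sphere of radius r = 0.143 m (r < R).
Q_enc = ∫₀^r ρ(r')·4πr'² dr' = (4πρ₀/R²) ∫₀^r r'^4 dr' = 4πρ₀ r^5/(5·R²) = 5.17×10^-8 C.
By Gauss's law, ∮E·dA = E·4πr² = Q_enc/ε₀.
E = k|Q_enc|/r² = (8.99×10^9)(5.17e-8)/(0.143)² = 2.27×10^4 N/C.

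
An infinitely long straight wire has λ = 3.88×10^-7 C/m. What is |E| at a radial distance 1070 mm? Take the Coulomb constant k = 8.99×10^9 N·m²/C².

By cylindrical symmetry E is radial; use a coaxial Gaussian cylinder of radius 1070 mm and length L.
Q_enc = λL, so λ_enc = 3.88e-7 C/m.
Applying ∮E·dA = Q_enc/ε₀ with the end caps contributing no flux:
E = 2k|λ_enc|/r = 2(8.99×10^9)(3.88×10^-7)/(1.07) = 6.52×10^3 N/C.

E ≈ 6.52×10^3 N/C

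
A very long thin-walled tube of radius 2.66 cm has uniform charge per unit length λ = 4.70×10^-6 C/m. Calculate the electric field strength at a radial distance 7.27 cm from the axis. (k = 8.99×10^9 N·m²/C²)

|E| ≈ 1.16×10^6 N/C

Choose a coaxial cylinder of radius r = 7.27 cm (arbitrary length L) as the Gaussian surface (r > 2.66 cm).
The full line charge is enclosed: λ_enc = 4.70×10^-6 C/m.
Applying ∮E·dA = Q_enc/ε₀ with the end caps contributing no flux:
E = 2k|λ_enc|/r = 2(8.99×10^9)(4.70e-6)/(0.0727) = 1.16×10^6 N/C.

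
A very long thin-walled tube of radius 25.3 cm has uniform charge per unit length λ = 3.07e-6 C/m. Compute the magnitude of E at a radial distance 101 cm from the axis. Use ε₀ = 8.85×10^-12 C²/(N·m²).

Choose a coaxial cylinder of radius r = 101 cm (arbitrary length L) as the Gaussian surface (r > 25.3 cm).
The full line charge is enclosed: λ_enc = 3.07×10^-6 C/m.
By Gauss's law (flux through the curved wall only), E·2πrL = λ_enc L/ε₀.
E = |λ_enc|/(2πε₀r) = (3.07×10^-6)/(2π·8.85×10^-12·1.01) = 5.47e4 N/C.

E = 5.47e4 V/m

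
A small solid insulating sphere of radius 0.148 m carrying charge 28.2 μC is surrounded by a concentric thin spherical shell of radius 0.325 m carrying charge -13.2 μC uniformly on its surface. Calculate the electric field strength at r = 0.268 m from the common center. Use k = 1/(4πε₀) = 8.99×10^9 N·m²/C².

Symmetry ⇒ E = E(r) r̂. Gaussian sphere of radius r = 0.268 m (between the bodies, 0.148 m < r < 0.325 m).
The shell at 0.325 m lies outside the Gaussian surface, so Q_enc = 28.2 μC = 2.82×10^-5 C.
Gauss's law: E·4πr² = Q_enc/ε₀.
E = k|Q_enc|/r² = (8.99×10^9)(2.82e-5)/(0.268)² = 3.53×10^6 N/C.

E = 3.53×10^6 V/m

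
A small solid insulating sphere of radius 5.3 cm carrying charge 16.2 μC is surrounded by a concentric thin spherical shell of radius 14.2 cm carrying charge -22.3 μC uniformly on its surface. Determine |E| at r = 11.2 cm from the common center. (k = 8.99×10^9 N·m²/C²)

Take a concentric spherical Gaussian surface of radius r = 11.2 cm (between the bodies, 5.3 cm < r < 14.2 cm).
Only the inner charge is enclosed; the outer shell contributes nothing inside itself. Q_enc = 16.2 μC = 1.62×10^-5 C.
Gauss's law: E·4πr² = Q_enc/ε₀.
E = k|Q_enc|/r² = (8.99×10^9)(1.62e-5)/(0.112)² = 1.16×10^7 N/C.

|E| ≈ 1.16e7 V/m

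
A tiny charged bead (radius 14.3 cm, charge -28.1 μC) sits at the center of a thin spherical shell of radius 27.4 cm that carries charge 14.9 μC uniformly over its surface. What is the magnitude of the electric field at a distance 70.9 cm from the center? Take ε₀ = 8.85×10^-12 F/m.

By spherical symmetry E is radial; choose a Gaussian sphere of radius r = 70.9 cm (r > 27.4 cm, enclosing both).
Q_enc = (-28.1 μC) + (14.9 μC) = -1.32e-5 C.
Applying ∮E·dA = Q_enc/ε₀ with Φ = E(4πr²):
E = |Q_enc|/(4πε₀r²) = (1.32×10^-5)/(4π·8.85×10^-12·(0.709)²) = 2.36e5 N/C.

2.36×10^5 V/m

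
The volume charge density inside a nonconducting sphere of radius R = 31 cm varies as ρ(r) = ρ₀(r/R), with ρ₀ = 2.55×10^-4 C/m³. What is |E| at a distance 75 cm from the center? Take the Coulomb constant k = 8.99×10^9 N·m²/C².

3.81×10^5 V/m

Take a concentric spherical Gaussian surface of radius r = 75 cm (r > R, all charge enclosed).
Q_enc = 4π ∫₀^R ρ₀(r'/R)^1 r'² dr' = 4πρ₀R³/4 = 2.387×10^-5 C.
By Gauss's law, ∮E·dA = E·4πr² = Q_enc/ε₀.
E = k|Q_enc|/r² = (8.99×10^9)(2.387e-5)/(0.75)² = 3.81e5 N/C.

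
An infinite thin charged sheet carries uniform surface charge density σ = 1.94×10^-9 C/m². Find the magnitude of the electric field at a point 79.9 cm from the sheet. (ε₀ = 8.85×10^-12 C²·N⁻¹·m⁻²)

E = 110 V/m

By planar symmetry E is perpendicular to the sheet and uniform; use a Gaussian pillbox with flat faces of area A on each side of the sheet.
Flux Φ = 2EA and Q_enc = σA, so 2EA = σA/ε₀ ⇒ E = |σ|/(2ε₀), independent of distance.
E = |σ|/(2ε₀) = (1.94×10^-9)/(2·8.85×10^-12) = 110 N/C.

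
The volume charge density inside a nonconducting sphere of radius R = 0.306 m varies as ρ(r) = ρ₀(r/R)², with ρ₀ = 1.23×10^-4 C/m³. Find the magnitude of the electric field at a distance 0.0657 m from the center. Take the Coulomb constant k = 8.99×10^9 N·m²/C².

Take a concentric spherical Gaussian surface of radius r = 0.0657 m (r < R).
Integrate the density: Q_enc = 4π ∫₀^r ρ₀(r'/R)^2 r'² dr' = 4πρ₀ r^5/(5·R²) = 4.041×10^-9 C.
By Gauss's law, ∮E·dA = E·4πr² = Q_enc/ε₀.
E = k|Q_enc|/r² = (8.99×10^9)(4.041×10^-9)/(0.0657)² = 8.42×10^3 N/C.

E = 8.42×10^3 V/m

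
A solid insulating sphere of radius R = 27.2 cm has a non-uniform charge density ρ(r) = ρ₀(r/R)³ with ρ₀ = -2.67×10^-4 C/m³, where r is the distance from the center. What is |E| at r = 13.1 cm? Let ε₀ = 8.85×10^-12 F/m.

Symmetry ⇒ E = E(r) r̂. Gaussian sphere of radius r = 13.1 cm (r < R).
Integrate the density: Q_enc = 4π ∫₀^r ρ₀(r'/R)^3 r'² dr' = 4πρ₀ r^6/(6·R³) = -1.404×10^-7 C.
By Gauss's law, ∮E·dA = E·4πr² = Q_enc/ε₀.
E = |Q_enc|/(4πε₀r²) = (1.404e-7)/(4π·8.85×10^-12·(0.131)²) = 7.36×10^4 N/C.

E = 7.36×10^4 V/m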